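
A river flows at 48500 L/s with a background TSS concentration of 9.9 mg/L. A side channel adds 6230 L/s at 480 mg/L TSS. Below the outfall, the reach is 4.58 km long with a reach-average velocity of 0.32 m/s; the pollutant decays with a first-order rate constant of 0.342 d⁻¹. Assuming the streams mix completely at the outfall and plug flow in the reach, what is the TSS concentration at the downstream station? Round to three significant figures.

Mixed concentration C = ΣQC/ΣQ = (48500·9.900 + 6230·480.0) / 54730 = 3471000/54730 = 63.41 mg/L.
Travel time t = 4.58·1000 / 0.32 = 14310 s = 3.976 h.
Applying C = C₀e^(−kt): 63.41 × 0.9449 = 59.92 mg/L.

59.9 mg/L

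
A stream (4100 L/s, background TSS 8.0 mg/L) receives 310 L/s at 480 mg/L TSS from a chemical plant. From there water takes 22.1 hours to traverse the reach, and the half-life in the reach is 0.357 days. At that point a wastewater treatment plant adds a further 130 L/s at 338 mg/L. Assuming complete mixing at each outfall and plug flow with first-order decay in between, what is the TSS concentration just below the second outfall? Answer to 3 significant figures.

16.4 mg/L

Conservation of mass: C = (4100·8.000 + 310.0·480.0) / 4410 = 181600/4410 = 41.18 mg/L; combined flow 4410 L/s.
Half-life 0.357 d → k = ln 2 / 0.357 = 1.942 d⁻¹.
After decay, C = 41.18 × e^(−kt) = 41.18 × 0.1673 = 6.890 mg/L.
Second outfall: C = (4410·6.890 + 130.0·338.0)/4540 = 16.37 mg/L.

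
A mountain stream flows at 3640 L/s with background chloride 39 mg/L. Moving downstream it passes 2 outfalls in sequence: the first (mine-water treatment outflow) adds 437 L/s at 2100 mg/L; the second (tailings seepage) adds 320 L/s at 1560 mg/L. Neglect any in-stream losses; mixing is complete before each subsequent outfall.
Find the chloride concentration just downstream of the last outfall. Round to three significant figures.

355 mg/L

After outfall 1: Q = 3640 + 437.0 = 4077 L/s; C = (3640·39.00 + 437.0·2100)/4077 = 259.9 mg/L.
After outfall 2: Q = 4077 + 320.0 = 4397 L/s; C = (4077·259.9 + 320.0·1560)/4397 = 354.5 mg/L.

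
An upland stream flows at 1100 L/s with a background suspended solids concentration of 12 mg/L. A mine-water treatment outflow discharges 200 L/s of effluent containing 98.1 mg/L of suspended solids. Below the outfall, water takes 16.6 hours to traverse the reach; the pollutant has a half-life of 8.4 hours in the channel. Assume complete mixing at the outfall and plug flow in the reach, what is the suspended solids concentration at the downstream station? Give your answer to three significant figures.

Flow-weighted average: C = (1100·12.00 + 200.0·98.10) / 1300 = 32820/1300 = 25.25 mg/L.
Half-life 8.4 h → k = ln 2 / 8.4 = 0.08252 h⁻¹ = 1.980 d⁻¹.
After decay, C = 25.25 × e^(−kt) = 25.25 × 0.2542 = 6.417 mg/L.

6.42 mg/L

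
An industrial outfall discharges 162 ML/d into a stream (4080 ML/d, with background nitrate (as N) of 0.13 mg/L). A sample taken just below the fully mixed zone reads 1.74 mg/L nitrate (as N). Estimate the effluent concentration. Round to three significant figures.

Mass balance: 4080·0.1300 + 162.0·Cₑ = 4242·1.740
→ Cₑ = (4242·1.740 − 4080·0.1300) / 162.0 = 42.29 mg/L.

42.3 mg/L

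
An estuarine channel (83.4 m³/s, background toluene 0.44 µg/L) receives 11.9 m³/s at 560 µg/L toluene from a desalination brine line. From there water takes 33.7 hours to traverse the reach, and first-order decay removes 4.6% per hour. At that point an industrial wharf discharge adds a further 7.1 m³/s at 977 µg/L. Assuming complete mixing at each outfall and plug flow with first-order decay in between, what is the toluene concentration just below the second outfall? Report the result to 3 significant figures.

81.1 µg/L

After mixing, C = (83.40·0.4400 + 11.90·560.0) / 95.30 = 6701/95.30 = 70.31 µg/L; combined flow 95.30 m³/s.
4.6%/h lost → k = −ln(1 − 0.046) = 0.04709 h⁻¹.
First-order decay: C = 70.31·exp(−k·t) = 70.31·0.2045 = 14.38 µg/L.
At the second outfall, C = (95.30·14.38 + 7.100·977.0) / (95.30 + 7.100) = 81.13 µg/L.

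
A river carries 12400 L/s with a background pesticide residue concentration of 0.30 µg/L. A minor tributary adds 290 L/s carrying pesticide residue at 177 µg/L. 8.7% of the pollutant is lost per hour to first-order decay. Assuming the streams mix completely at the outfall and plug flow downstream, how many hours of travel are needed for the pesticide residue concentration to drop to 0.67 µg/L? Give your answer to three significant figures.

Conservation of mass: C = (12400·0.3000 + 290.0·177.0) / 12690 = 55050/12690 = 4.338 µg/L.
8.7%/h lost → k = −ln(1 − 0.087) = 0.09102 h⁻¹.
4.338·exp(−k·t) = 0.67 → t = ln(4.338/0.67)/k = 73880 s = 20.52 h.

20.5 h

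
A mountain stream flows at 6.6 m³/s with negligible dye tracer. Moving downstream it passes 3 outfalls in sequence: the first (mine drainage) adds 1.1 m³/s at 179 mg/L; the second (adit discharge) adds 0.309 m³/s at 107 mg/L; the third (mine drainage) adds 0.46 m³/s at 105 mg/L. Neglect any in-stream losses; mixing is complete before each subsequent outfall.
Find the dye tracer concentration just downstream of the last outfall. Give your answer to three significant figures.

After outfall 1: Q = 6.600 + 1.100 = 7.700 m³/s; C = (6.600·0 + 1.100·179.0)/7.700 = 25.57 mg/L.
After outfall 2: Q = 7.700 + 0.3090 = 8.009 m³/s; C = (7.700·25.57 + 0.3090·107.0)/8.009 = 28.71 mg/L.
After outfall 3: Q = 8.009 + 0.4600 = 8.469 m³/s; C = (8.009·28.71 + 0.4600·105.0)/8.469 = 32.86 mg/L.

32.9 mg/L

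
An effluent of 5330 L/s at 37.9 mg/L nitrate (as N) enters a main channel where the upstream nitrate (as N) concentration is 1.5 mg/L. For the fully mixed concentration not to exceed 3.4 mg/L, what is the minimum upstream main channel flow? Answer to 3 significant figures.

Set C_mix = 3.4: (Q·1.500 + 5330·37.90) / (Q + 5330) = 3.4
→ Q = 5330·(37.90 − 3.4)/(3.4 − 1.500) = 96780 L/s.

96800 L/s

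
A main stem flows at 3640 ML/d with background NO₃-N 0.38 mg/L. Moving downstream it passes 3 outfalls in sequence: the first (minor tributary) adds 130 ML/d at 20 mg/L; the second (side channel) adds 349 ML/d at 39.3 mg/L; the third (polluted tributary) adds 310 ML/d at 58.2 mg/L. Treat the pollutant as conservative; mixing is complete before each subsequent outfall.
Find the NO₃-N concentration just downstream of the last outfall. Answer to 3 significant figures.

Below outfall 1: Q → 3770 ML/d, C = (3640·0.3800 + 130.0·20.00)/3770 = 1.057 mg/L.
Below outfall 2: Q → 4119 ML/d, C = (3770·1.057 + 349.0·39.30)/4119 = 4.297 mg/L.
Below outfall 3: Q → 4429 ML/d, C = (4119·4.297 + 310.0·58.20)/4429 = 8.070 mg/L.

8.07 mg/L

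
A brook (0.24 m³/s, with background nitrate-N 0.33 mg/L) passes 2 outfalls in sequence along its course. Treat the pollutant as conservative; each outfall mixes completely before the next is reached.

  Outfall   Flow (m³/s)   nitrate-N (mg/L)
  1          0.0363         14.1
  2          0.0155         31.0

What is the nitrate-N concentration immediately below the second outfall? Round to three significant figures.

Below outfall 1: Q → 0.2763 m³/s, C = (0.2400·0.3300 + 0.03630·14.10)/0.2763 = 2.139 mg/L.
Below outfall 2: Q → 0.2918 m³/s, C = (0.2763·2.139 + 0.01550·31.00)/0.2918 = 3.672 mg/L.

3.67 mg/L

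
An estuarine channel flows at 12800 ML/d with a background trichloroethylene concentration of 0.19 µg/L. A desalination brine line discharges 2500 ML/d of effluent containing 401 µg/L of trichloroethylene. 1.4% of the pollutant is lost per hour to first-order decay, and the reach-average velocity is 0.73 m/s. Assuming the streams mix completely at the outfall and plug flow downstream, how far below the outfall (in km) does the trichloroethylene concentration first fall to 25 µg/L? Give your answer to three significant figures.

180 km

Flow-weighted average: C = (12800·0.1900 + 2500·401.0) / 15300 = 1005000/15300 = 65.68 µg/L.
1.4%/h lost → k = −ln(1 − 0.014) = 0.01410 h⁻¹.
Set 65.68·exp(−k·t) = 25 → t = ln(65.68/25)/k = 246600 s = 68.51 h.
Distance = v·t = 0.73·246600 = 180000 m = 180.0 km.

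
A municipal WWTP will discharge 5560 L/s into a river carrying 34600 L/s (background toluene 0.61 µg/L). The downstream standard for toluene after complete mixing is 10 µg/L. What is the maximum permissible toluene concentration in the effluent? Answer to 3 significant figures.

At the limit, (Qr·Cr + Qe·Cₑ)/(Qr + Qe) = 10:
Cₑ = (40160·10 − 34600·0.6100) / 5560 = 68.43 µg/L.

68.4 µg/L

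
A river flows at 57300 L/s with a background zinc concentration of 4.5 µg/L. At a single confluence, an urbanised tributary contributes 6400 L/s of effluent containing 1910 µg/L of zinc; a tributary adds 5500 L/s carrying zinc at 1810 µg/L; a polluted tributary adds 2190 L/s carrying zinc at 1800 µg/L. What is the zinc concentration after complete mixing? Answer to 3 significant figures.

370 µg/L

Mixed concentration C = ΣQC/ΣQ = (57300·4.500 + 6400·1910 + 5500·1810 + 2190·1800) / 71390 = 26380000/71390 = 369.5 µg/L.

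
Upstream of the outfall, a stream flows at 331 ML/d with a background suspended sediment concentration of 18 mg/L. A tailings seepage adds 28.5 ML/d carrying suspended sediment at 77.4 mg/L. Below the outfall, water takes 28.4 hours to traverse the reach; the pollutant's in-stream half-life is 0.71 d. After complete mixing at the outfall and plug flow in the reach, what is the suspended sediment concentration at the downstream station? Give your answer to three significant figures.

Conservation of mass: C = (331.0·18.00 + 28.50·77.40) / 359.5 = 8164/359.5 = 22.71 mg/L.
Half-life 0.71 d → k = ln 2 / 0.71 = 0.9763 d⁻¹.
After decay, C = 22.71 × e^(−kt) = 22.71 × 0.3150 = 7.153 mg/L.

7.15 mg/L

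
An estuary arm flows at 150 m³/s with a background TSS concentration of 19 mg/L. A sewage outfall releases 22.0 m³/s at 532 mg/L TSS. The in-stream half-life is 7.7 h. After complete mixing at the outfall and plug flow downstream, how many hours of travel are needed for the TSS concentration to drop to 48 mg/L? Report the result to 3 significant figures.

After mixing, C = (150.0·19.00 + 22.00·532.0) / 172.0 = 14550/172.0 = 84.62 mg/L.
Half-life 7.7 h → k = ln 2 / 7.7 = 0.09002 h⁻¹ = 2.160 d⁻¹.
84.62·exp(−k·t) = 48 → t = ln(84.62/48)/k = 22670 s = 6.298 h.

6.30 h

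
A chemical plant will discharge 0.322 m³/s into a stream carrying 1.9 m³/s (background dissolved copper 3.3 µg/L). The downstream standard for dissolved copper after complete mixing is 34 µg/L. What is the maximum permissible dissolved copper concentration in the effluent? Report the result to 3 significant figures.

At the limit, (Qr·Cr + Qe·Cₑ)/(Qr + Qe) = 34:
Cₑ = (2.222·34 − 1.900·3.300) / 0.3220 = 215.1 µg/L.

215 µg/L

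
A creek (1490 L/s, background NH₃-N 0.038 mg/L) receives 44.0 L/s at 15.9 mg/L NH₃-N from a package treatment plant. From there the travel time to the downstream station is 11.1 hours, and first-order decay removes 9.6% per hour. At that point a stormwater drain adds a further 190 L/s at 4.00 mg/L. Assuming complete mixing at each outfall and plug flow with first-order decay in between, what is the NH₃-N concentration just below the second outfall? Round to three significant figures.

Conservation of mass: C = (1490·0.03800 + 44.00·15.90) / 1534 = 756.2/1534 = 0.4930 mg/L; combined flow 1534 L/s.
9.6%/h lost → k = −ln(1 − 0.096) = 0.1009 h⁻¹.
Applying C = C₀e^(−kt): 0.4930 × 0.3262 = 0.1608 mg/L.
Second outfall: C = (1534·0.1608 + 190.0·4.000)/1724 = 0.5839 mg/L.

0.584 mg/L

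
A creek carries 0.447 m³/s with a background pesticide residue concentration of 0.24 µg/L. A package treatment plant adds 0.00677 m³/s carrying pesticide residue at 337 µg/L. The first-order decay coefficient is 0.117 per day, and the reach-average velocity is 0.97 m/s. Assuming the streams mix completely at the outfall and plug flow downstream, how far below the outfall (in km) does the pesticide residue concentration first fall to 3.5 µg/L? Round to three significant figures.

After mixing, C = (0.4470·0.2400 + 0.006770·337.0) / 0.4538 = 2.389/0.4538 = 5.264 µg/L.
Set 5.264·exp(−k·t) = 3.5 → t = ln(5.264/3.5)/k = 301400 s = 83.73 h.
Distance = v·t = 0.97·301400 = 292400 m = 292.4 km.

292 km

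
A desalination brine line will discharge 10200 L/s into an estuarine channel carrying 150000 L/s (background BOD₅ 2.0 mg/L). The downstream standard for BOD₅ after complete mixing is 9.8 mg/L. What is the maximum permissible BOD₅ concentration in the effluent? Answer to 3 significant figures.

125 mg/L

At the limit, (Qr·Cr + Qe·Cₑ)/(Qr + Qe) = 9.8:
Cₑ = (160200·9.8 − 150000·2.000) / 10200 = 124.5 mg/L.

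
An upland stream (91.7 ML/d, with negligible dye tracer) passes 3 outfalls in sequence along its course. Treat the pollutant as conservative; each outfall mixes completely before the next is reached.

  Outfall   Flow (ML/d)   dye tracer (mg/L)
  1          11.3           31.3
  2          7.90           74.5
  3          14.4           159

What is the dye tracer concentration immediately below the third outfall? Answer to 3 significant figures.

Below outfall 1: Q → 103.0 ML/d, C = (91.70·0 + 11.30·31.30)/103.0 = 3.434 mg/L.
Below outfall 2: Q → 110.9 ML/d, C = (103.0·3.434 + 7.900·74.50)/110.9 = 8.496 mg/L.
Below outfall 3: Q → 125.3 ML/d, C = (110.9·8.496 + 14.40·159.0)/125.3 = 25.79 mg/L.

25.8 mg/L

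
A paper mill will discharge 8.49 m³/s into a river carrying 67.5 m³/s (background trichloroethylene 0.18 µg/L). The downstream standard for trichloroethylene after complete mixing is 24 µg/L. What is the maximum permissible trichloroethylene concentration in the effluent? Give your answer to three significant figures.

At the limit, (Qr·Cr + Qe·Cₑ)/(Qr + Qe) = 24:
Cₑ = (75.99·24 − 67.50·0.1800) / 8.490 = 213.4 µg/L.

213 µg/L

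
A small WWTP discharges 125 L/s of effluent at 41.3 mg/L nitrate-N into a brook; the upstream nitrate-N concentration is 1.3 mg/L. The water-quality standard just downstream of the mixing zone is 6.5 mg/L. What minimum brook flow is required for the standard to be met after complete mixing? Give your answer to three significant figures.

837 L/s

Set C_mix = 6.5: (Q·1.300 + 125.0·41.30) / (Q + 125.0) = 6.5
→ Q = 125.0·(41.30 − 6.5)/(6.5 − 1.300) = 836.5 L/s.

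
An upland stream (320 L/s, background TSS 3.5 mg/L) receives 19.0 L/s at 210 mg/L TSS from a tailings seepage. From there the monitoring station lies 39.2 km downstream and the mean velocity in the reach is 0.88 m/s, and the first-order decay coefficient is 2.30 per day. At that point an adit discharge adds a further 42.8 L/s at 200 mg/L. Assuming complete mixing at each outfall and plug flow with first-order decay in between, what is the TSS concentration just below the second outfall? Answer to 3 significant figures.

26.5 mg/L

After mixing, C = (320.0·3.500 + 19.00·210.0) / 339.0 = 5110/339.0 = 15.07 mg/L; combined flow 339.0 L/s.
Travel time t = 39.2·1000 / 0.88 = 44550 s = 12.37 h.
First-order decay: C = 15.07·exp(−k·t) = 15.07·0.3055 = 4.605 mg/L.
At the second outfall, C = (339.0·4.605 + 42.80·200.0) / (339.0 + 42.80) = 26.51 mg/L.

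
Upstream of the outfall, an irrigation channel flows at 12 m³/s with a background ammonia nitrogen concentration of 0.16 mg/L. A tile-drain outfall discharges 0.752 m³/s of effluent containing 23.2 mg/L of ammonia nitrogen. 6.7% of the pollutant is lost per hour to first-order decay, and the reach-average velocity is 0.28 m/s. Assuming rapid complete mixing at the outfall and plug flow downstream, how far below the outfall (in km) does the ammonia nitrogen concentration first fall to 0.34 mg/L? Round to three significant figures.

Conservation of mass: C = (12.00·0.1600 + 0.7520·23.20) / 12.75 = 19.37/12.75 = 1.519 mg/L.
6.7%/h lost → k = −ln(1 − 0.067) = 0.06935 h⁻¹.
Set 1.519·exp(−k·t) = 0.34 → t = ln(1.519/0.34)/k = 77690 s = 21.58 h.
Distance = v·t = 0.28·77690 = 21750 m = 21.75 km.

21.8 km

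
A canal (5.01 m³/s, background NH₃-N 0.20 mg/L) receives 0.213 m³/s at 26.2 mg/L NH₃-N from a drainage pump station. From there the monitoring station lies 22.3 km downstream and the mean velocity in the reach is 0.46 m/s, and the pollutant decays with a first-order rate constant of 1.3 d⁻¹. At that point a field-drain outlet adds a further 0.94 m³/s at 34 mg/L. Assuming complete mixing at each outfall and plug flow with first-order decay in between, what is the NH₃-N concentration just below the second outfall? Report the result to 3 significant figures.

Conservation of mass: C = (5.010·0.2000 + 0.2130·26.20) / 5.223 = 6.583/5.223 = 1.260 mg/L; combined flow 5.223 m³/s.
Travel time t = 22.3·1000 / 0.46 = 48480 s = 13.47 h.
Decay over the reach: 1.260·exp(−kt) = 1.260·0.4822 = 0.6077 mg/L.
At the second outfall, C = (5.223·0.6077 + 0.9400·34.00) / (5.223 + 0.9400) = 5.701 mg/L.

5.70 mg/L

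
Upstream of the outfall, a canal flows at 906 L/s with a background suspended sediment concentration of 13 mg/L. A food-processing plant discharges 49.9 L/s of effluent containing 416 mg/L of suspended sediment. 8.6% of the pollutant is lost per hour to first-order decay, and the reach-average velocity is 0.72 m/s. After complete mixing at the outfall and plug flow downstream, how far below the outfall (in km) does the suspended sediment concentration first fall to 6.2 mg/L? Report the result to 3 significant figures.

Flow-weighted average: C = (906.0·13.00 + 49.90·416.0) / 955.9 = 32540/955.9 = 34.04 mg/L.
8.6%/h lost → k = −ln(1 − 0.086) = 0.08992 h⁻¹.
Set 34.04·exp(−k·t) = 6.2 → t = ln(34.04/6.2)/k = 68170 s = 18.94 h.
Distance = v·t = 0.72·68170 = 49080 m = 49.08 km.

49.1 km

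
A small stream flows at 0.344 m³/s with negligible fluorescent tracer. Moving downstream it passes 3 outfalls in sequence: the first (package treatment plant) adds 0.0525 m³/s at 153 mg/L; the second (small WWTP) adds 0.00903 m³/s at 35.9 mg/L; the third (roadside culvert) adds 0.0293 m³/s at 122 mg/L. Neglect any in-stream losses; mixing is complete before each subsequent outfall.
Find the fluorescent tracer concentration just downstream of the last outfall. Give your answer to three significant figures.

After outfall 1: Q = 0.3440 + 0.05250 = 0.3965 m³/s; C = (0.3440·0 + 0.05250·153.0)/0.3965 = 20.26 mg/L.
After outfall 2: Q = 0.3965 + 0.009030 = 0.4055 m³/s; C = (0.3965·20.26 + 0.009030·35.90)/0.4055 = 20.61 mg/L.
After outfall 3: Q = 0.4055 + 0.02930 = 0.4348 m³/s; C = (0.4055·20.61 + 0.02930·122.0)/0.4348 = 27.44 mg/L.

27.4 mg/L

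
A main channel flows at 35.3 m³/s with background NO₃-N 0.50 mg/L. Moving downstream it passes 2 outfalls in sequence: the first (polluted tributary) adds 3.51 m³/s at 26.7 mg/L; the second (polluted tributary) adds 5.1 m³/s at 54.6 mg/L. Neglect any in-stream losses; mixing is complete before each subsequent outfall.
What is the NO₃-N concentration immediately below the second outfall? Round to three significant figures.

After outfall 1: Q = 35.30 + 3.510 = 38.81 m³/s; C = (35.30·0.5000 + 3.510·26.70)/38.81 = 2.870 mg/L.
After outfall 2: Q = 38.81 + 5.100 = 43.91 m³/s; C = (38.81·2.870 + 5.100·54.60)/43.91 = 8.878 mg/L.

8.88 mg/L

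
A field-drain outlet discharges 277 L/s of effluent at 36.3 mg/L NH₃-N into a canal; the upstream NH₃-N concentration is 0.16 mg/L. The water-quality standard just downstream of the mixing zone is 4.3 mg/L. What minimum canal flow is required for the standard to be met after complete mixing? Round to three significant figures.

2140 L/s

Set C_mix = 4.3: (Q·0.1600 + 277.0·36.30) / (Q + 277.0) = 4.3
→ Q = 277.0·(36.30 − 4.3)/(4.3 − 0.1600) = 2141 L/s.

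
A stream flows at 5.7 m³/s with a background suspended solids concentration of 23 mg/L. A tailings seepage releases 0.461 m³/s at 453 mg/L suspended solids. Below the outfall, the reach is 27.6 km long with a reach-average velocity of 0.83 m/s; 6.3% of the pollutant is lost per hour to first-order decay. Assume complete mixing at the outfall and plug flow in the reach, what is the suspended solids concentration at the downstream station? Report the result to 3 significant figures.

Flow-weighted average: C = (5.700·23.00 + 0.4610·453.0) / 6.161 = 339.9/6.161 = 55.17 mg/L.
Travel time t = 27.6·1000 / 0.83 = 33250 s = 9.237 h.
6.3%/h lost → k = −ln(1 − 0.063) = 0.06507 h⁻¹.
First-order decay: C = 55.17·exp(−k·t) = 55.17·0.5482 = 30.25 mg/L.

30.2 mg/L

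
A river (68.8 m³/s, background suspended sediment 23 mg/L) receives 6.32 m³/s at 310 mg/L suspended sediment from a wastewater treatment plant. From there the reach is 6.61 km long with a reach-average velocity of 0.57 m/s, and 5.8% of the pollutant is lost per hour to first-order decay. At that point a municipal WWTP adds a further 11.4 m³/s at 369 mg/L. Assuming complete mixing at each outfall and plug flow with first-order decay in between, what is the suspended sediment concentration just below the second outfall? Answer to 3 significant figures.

82.4 mg/L

Mass balance: C = (68.80·23.00 + 6.320·310.0) / 75.12 = 3542/75.12 = 47.15 mg/L; combined flow 75.12 m³/s.
Travel time t = 6.61·1000 / 0.57 = 11600 s = 3.221 h.
5.8%/h lost → k = −ln(1 − 0.058) = 0.05975 h⁻¹.
First-order decay: C = 47.15·exp(−k·t) = 47.15·0.8249 = 38.89 mg/L.
At the second outfall, C = (75.12·38.89 + 11.40·369.0) / (75.12 + 11.40) = 82.39 mg/L.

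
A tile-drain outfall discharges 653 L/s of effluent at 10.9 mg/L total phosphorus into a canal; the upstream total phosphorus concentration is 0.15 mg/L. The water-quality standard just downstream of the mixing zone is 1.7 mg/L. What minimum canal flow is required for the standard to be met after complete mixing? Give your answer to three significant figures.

3880 L/s

Set C_mix = 1.7: (Q·0.1500 + 653.0·10.90) / (Q + 653.0) = 1.7
→ Q = 653.0·(10.90 − 1.7)/(1.7 − 0.1500) = 3876 L/s.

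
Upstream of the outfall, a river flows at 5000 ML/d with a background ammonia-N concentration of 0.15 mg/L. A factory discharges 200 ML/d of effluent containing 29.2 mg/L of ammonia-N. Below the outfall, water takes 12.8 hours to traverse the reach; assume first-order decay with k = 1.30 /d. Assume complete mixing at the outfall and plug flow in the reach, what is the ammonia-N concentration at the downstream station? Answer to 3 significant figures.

0.634 mg/L

Mixed concentration C = ΣQC/ΣQ = (5000·0.1500 + 200.0·29.20) / 5200 = 6590/5200 = 1.267 mg/L.
Applying C = C₀e^(−kt): 1.267 × 0.4999 = 0.6335 mg/L.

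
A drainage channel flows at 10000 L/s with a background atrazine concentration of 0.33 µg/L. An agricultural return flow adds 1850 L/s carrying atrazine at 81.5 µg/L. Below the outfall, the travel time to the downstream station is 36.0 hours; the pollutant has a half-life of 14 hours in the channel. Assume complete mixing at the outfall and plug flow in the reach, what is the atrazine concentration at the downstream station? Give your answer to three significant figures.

2.19 µg/L

Mixed concentration C = ΣQC/ΣQ = (10000·0.3300 + 1850·81.50) / 11850 = 154100/11850 = 13.00 µg/L.
Half-life 14 h → k = ln 2 / 14 = 0.04951 h⁻¹ = 1.188 d⁻¹.
Decay over the reach: 13.00·exp(−kt) = 13.00·0.1682 = 2.187 µg/L.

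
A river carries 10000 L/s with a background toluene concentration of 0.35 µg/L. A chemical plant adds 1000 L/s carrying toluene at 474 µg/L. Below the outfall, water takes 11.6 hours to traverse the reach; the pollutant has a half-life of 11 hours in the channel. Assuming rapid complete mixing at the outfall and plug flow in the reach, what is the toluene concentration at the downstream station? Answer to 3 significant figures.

Flow-weighted average: C = (10000·0.3500 + 1000·474.0) / 11000 = 477500/11000 = 43.41 µg/L.
Half-life 11 h → k = ln 2 / 11 = 0.06301 h⁻¹ = 1.512 d⁻¹.
Applying C = C₀e^(−kt): 43.41 × 0.4814 = 20.90 µg/L.

20.9 µg/L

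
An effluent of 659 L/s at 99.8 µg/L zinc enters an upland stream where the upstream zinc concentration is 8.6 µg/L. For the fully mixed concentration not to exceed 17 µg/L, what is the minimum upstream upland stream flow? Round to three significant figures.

6500 L/s

Set C_mix = 17: (Q·8.600 + 659.0·99.80) / (Q + 659.0) = 17
→ Q = 659.0·(99.80 − 17)/(17 − 8.600) = 6496 L/s.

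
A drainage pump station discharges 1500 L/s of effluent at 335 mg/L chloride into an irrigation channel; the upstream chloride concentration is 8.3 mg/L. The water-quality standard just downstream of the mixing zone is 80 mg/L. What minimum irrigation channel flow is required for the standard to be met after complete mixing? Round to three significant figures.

5330 L/s

Set C_mix = 80: (Q·8.300 + 1500·335.0) / (Q + 1500) = 80
→ Q = 1500·(335.0 − 80)/(80 − 8.300) = 5335 L/s.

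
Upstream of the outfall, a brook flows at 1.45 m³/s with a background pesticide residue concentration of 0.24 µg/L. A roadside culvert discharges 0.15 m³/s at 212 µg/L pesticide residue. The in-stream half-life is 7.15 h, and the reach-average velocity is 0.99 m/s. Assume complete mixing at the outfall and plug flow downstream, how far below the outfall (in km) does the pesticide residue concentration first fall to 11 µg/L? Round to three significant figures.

22.1 km

After mixing, C = (1.450·0.2400 + 0.1500·212.0) / 1.600 = 32.15/1.600 = 20.09 µg/L.
Half-life 7.15 h → k = ln 2 / 7.15 = 0.09694 h⁻¹ = 2.327 d⁻¹.
Set 20.09·exp(−k·t) = 11 → t = ln(20.09/11)/k = 22370 s = 6.214 h.
Distance = v·t = 0.99·22370 = 22150 m = 22.15 km.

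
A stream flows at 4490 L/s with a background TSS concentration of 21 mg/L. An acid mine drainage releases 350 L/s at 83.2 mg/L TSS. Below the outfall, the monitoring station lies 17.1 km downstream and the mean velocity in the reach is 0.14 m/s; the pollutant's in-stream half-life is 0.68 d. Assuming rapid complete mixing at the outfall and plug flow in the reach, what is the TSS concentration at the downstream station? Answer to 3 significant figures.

Mixed concentration C = ΣQC/ΣQ = (4490·21.00 + 350.0·83.20) / 4840 = 123400/4840 = 25.50 mg/L.
Travel time t = 17.1·1000 / 0.14 = 122100 s = 33.93 h.
Half-life 0.68 d → k = ln 2 / 0.68 = 1.019 d⁻¹.
After decay, C = 25.50 × e^(−kt) = 25.50 × 0.2367 = 6.035 mg/L.

6.03 mg/L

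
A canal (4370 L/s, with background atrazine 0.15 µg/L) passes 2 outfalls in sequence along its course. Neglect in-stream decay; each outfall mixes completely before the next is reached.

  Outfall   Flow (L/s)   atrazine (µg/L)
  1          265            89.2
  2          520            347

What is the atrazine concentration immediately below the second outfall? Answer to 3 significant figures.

Outfall 1: combined Q = 4635 L/s; C = (4370·0.1500 + 265.0·89.20)/4635 = 5.241 µg/L.
Outfall 2: combined Q = 5155 L/s; C = (4635·5.241 + 520.0·347.0)/5155 = 39.72 µg/L.

39.7 µg/L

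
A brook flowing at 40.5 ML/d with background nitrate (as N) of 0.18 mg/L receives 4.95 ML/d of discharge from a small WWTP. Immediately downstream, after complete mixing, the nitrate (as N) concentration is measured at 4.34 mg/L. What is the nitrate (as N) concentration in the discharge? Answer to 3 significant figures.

38.4 mg/L

Mass balance: 40.50·0.1800 + 4.950·Cₑ = 45.45·4.340
→ Cₑ = (45.45·4.340 − 40.50·0.1800) / 4.950 = 38.38 mg/L.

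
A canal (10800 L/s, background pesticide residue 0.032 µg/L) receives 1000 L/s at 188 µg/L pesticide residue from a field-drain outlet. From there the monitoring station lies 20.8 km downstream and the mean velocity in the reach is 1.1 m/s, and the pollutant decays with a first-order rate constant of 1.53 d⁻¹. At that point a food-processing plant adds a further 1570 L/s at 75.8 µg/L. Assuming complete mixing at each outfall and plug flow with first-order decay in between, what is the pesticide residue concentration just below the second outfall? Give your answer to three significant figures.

Mixed concentration C = ΣQC/ΣQ = (10800·0.03200 + 1000·188.0) / 11800 = 188300/11800 = 15.96 µg/L; combined flow 11800 L/s.
Travel time t = 20.8·1000 / 1.1 = 18910 s = 5.253 h.
After decay, C = 15.96 × e^(−kt) = 15.96 × 0.7154 = 11.42 µg/L.
Second outfall: C = (11800·11.42 + 1570·75.80)/13370 = 18.98 µg/L.

19.0 µg/L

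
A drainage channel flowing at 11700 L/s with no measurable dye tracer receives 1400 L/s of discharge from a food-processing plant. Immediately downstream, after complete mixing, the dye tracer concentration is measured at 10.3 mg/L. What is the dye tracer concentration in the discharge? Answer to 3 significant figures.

96.4 mg/L

Mass balance: 11700·0 + 1400·Cₑ = 13100·10.30
→ Cₑ = (13100·10.30 − 11700·0) / 1400 = 96.38 mg/L.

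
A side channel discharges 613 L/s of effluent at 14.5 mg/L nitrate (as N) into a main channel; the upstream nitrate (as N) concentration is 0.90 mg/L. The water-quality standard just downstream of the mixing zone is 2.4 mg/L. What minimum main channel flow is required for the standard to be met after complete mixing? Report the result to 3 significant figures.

Set C_mix = 2.4: (Q·0.9000 + 613.0·14.50) / (Q + 613.0) = 2.4
→ Q = 613.0·(14.50 − 2.4)/(2.4 − 0.9000) = 4945 L/s.

4940 L/s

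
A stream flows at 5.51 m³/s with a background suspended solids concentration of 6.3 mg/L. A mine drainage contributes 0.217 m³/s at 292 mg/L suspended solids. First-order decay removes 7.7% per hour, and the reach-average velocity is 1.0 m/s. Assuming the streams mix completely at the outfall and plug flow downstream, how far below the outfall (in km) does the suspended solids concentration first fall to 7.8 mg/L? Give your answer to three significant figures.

After mixing, C = (5.510·6.300 + 0.2170·292.0) / 5.727 = 98.08/5.727 = 17.13 mg/L.
7.7%/h lost → k = −ln(1 − 0.077) = 0.08013 h⁻¹.
Set 17.13·exp(−k·t) = 7.8 → t = ln(17.13/7.8)/k = 35330 s = 9.815 h.
Distance = v·t = 1.0·35330 = 35330 m = 35.33 km.

35.3 km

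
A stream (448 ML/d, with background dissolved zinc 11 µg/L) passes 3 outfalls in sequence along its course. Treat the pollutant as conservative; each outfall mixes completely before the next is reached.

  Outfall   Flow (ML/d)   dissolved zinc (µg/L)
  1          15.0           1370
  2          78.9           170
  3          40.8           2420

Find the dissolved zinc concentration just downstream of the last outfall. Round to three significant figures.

After outfall 1: Q = 448.0 + 15.00 = 463.0 ML/d; C = (448.0·11.00 + 15.00·1370)/463.0 = 55.03 µg/L.
After outfall 2: Q = 463.0 + 78.90 = 541.9 ML/d; C = (463.0·55.03 + 78.90·170.0)/541.9 = 71.77 µg/L.
After outfall 3: Q = 541.9 + 40.80 = 582.7 ML/d; C = (541.9·71.77 + 40.80·2420)/582.7 = 236.2 µg/L.

236 µg/L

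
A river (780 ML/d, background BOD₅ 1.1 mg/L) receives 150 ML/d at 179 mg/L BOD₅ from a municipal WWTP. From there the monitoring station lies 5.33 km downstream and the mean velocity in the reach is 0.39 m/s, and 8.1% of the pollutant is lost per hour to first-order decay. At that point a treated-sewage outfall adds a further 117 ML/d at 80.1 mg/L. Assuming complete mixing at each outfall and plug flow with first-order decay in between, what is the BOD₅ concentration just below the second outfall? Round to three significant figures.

28.2 mg/L

Mass balance: C = (780.0·1.100 + 150.0·179.0) / 930.0 = 27710/930.0 = 29.79 mg/L; combined flow 930.0 ML/d.
Travel time t = 5.33·1000 / 0.39 = 13670 s = 3.796 h.
8.1%/h lost → k = −ln(1 − 0.081) = 0.08447 h⁻¹.
Applying C = C₀e^(−kt): 29.79 × 0.7257 = 21.62 mg/L.
At the second outfall, C = (930.0·21.62 + 117.0·80.10) / (930.0 + 117.0) = 28.16 mg/L.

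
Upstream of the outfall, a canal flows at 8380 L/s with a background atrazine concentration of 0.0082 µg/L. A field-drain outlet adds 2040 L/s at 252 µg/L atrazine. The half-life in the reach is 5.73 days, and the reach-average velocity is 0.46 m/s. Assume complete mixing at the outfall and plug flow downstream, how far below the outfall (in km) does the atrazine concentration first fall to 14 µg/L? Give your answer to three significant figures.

After mixing, C = (8380·0.008200 + 2040·252.0) / 10420 = 514100/10420 = 49.34 µg/L.
Half-life 5.73 d → k = ln 2 / 5.73 = 0.1210 d⁻¹.
Set 49.34·exp(−k·t) = 14 → t = ln(49.34/14)/k = 899700 s = 249.9 h.
Distance = v·t = 0.46·899700 = 413900 m = 413.9 km.

414 km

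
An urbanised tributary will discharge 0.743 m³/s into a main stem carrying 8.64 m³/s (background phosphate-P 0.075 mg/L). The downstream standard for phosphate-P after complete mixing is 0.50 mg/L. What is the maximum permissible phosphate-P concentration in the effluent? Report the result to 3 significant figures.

5.44 mg/L

At the limit, (Qr·Cr + Qe·Cₑ)/(Qr + Qe) = 0.50:
Cₑ = (9.383·0.50 − 8.640·0.07500) / 0.7430 = 5.442 mg/L.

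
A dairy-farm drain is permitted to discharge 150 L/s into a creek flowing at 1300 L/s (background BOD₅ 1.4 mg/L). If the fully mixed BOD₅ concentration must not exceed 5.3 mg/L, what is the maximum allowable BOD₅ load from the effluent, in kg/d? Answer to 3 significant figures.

507 kg/d

Mass balance at the limit: 1300·1.400 + 150.0·Cₑ = 1450·5.3 → Cₑ = 39.10 mg/L.
150.0 L/s = 0.1500 m³/s. Load = 0.1500 m³/s × 39.10 g/m³ × 86 400 s/d = 506.7 kg/d.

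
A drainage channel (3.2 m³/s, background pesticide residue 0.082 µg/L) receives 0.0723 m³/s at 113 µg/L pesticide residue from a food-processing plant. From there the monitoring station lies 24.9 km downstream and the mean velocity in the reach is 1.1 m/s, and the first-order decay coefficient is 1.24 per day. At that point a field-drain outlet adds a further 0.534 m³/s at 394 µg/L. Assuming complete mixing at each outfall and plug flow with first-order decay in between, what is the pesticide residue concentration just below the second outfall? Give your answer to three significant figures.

56.9 µg/L

Mixed concentration C = ΣQC/ΣQ = (3.200·0.08200 + 0.07230·113.0) / 3.272 = 8.432/3.272 = 2.577 µg/L; combined flow 3.272 m³/s.
Travel time t = 24.9·1000 / 1.1 = 22640 s = 6.288 h.
Decay over the reach: 2.577·exp(−kt) = 2.577·0.7226 = 1.862 µg/L.
At the second outfall, C = (3.272·1.862 + 0.5340·394.0) / (3.272 + 0.5340) = 56.88 µg/L.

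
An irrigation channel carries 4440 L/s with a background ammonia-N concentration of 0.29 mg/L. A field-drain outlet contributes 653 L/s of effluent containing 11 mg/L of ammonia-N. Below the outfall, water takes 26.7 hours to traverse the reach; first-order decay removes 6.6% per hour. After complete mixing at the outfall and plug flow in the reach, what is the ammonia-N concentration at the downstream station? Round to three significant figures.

0.269 mg/L

Conservation of mass: C = (4440·0.2900 + 653.0·11.00) / 5093 = 8471/5093 = 1.663 mg/L.
6.6%/h lost → k = −ln(1 − 0.066) = 0.06828 h⁻¹.
First-order decay: C = 1.663·exp(−k·t) = 1.663·0.1615 = 0.2687 mg/L.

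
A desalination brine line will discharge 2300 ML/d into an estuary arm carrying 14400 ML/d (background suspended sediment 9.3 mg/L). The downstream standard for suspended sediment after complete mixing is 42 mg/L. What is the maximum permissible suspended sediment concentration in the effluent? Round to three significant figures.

At the limit, (Qr·Cr + Qe·Cₑ)/(Qr + Qe) = 42:
Cₑ = (16700·42 − 14400·9.300) / 2300 = 246.7 mg/L.

247 mg/L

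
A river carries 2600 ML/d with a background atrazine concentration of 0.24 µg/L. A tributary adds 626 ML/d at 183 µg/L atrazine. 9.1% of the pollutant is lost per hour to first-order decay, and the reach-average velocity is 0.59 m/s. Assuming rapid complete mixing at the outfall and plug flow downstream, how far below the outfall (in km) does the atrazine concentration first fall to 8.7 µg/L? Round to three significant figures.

31.4 km

Flow-weighted average: C = (2600·0.2400 + 626.0·183.0) / 3226 = 115200/3226 = 35.70 µg/L.
9.1%/h lost → k = −ln(1 − 0.091) = 0.09541 h⁻¹.
Set 35.70·exp(−k·t) = 8.7 → t = ln(35.70/8.7)/k = 53280 s = 14.80 h.
Distance = v·t = 0.59·53280 = 31430 m = 31.43 km.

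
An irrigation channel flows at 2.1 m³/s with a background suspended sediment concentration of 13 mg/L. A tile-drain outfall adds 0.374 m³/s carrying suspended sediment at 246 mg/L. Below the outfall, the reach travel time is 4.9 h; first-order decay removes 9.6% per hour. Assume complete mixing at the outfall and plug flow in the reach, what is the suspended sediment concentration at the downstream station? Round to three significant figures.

Mass balance: C = (2.100·13.00 + 0.3740·246.0) / 2.474 = 119.3/2.474 = 48.22 mg/L.
9.6%/h lost → k = −ln(1 − 0.096) = 0.1009 h⁻¹.
After decay, C = 48.22 × e^(−kt) = 48.22 × 0.6099 = 29.41 mg/L.

29.4 mg/L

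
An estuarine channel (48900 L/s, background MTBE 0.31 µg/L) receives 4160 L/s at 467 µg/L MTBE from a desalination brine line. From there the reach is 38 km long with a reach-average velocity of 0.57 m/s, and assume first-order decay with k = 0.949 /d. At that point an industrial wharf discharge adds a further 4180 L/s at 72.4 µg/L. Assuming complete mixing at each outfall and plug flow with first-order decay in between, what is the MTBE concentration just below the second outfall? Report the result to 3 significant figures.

21.7 µg/L

Conservation of mass: C = (48900·0.3100 + 4160·467.0) / 53060 = 1958000/53060 = 36.90 µg/L; combined flow 53060 L/s.
Travel time t = 38·1000 / 0.57 = 66670 s = 18.52 h.
After decay, C = 36.90 × e^(−kt) = 36.90 × 0.4808 = 17.74 µg/L.
Second outfall: C = (53060·17.74 + 4180·72.40)/57240 = 21.73 µg/L.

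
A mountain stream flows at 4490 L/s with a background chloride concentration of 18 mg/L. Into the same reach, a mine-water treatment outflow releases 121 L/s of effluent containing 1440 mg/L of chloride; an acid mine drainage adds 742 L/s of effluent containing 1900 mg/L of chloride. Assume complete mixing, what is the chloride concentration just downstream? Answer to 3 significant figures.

311 mg/L

Conservation of mass: C = (4490·18.00 + 121.0·1440 + 742.0·1900) / 5353 = 1665000/5353 = 311.0 mg/L.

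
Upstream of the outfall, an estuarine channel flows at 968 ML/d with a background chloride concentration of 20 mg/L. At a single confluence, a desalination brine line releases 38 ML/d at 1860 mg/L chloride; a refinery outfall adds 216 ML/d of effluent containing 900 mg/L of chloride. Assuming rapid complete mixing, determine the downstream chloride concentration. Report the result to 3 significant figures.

233 mg/L

Mixed concentration C = ΣQC/ΣQ = (968.0·20.00 + 38.00·1860 + 216.0·900.0) / 1222 = 284400/1222 = 232.8 mg/L.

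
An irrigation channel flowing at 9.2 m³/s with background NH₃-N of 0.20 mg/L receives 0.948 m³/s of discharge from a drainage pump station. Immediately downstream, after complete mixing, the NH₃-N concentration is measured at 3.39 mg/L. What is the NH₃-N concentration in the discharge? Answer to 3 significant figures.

34.3 mg/L

Mass balance: 9.200·0.2000 + 0.9480·Cₑ = 10.15·3.390
→ Cₑ = (10.15·3.390 − 9.200·0.2000) / 0.9480 = 34.35 mg/L.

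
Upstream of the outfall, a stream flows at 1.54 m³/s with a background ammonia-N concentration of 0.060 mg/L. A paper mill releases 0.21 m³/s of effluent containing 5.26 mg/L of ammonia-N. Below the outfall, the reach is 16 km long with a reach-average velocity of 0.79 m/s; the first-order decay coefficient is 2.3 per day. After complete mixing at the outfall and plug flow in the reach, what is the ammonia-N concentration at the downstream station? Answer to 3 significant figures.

Flow-weighted average: C = (1.540·0.06000 + 0.2100·5.260) / 1.750 = 1.197/1.750 = 0.6840 mg/L.
Travel time t = 16·1000 / 0.79 = 20250 s = 5.626 h.
Applying C = C₀e^(−kt): 0.6840 × 0.5832 = 0.3989 mg/L.

0.399 mg/L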